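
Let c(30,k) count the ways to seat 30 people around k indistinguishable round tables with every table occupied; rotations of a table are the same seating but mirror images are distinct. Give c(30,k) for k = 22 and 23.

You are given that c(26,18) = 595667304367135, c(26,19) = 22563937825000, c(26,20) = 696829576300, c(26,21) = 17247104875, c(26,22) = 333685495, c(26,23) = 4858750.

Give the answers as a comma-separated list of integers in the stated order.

row 27: T[27][19]=26·22563937825000+595667304367135=1182329687817135  T[27][20]=26·696829576300+22563937825000=40681506808800  T[27][21]=26·17247104875+696829576300=1145254303050  T[27][22]=26·333685495+17247104875=25922927745  T[27][23]=26·4858750+333685495=460012995
row 28: T[28][20]=27·40681506808800+1182329687817135=2280730371654735  T[28][21]=27·1145254303050+40681506808800=71603372991150  T[28][22]=27·25922927745+1145254303050=1845173352165  T[28][23]=27·460012995+25922927745=38343278610
row 29: T[29][21]=28·71603372991150+2280730371654735=4285624815406935  T[29][22]=28·1845173352165+71603372991150=123268226851770  T[29][23]=28·38343278610+1845173352165=2918785153245
row 30: T[30][22]=29·123268226851770+4285624815406935=7860403394108265  T[30][23]=29·2918785153245+123268226851770=207912996295875
Read c(30,22) = 7860403394108265, c(30,23) = 207912996295875.

7860403394108265, 207912996295875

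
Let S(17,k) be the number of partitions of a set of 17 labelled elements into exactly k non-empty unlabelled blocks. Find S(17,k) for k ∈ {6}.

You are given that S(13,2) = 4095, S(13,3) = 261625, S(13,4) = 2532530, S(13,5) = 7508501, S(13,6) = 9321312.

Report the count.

17505749898

r14: T_14,3=3×261625+4095=788970; T_14,4=4×2532530+261625=10391745; T_14,5=5×7508501+2532530=40075035; T_14,6=6×9321312+7508501=63436373
r15: T_15,4=4×10391745+788970=42355950; T_15,5=5×40075035+10391745=210766920; T_15,6=6×63436373+40075035=420693273
r16: T_16,5=5×210766920+42355950=1096190550; T_16,6=6×420693273+210766920=2734926558
r17: T_17,6=6×2734926558+1096190550=17505749898
Read S(17,6) = 17505749898.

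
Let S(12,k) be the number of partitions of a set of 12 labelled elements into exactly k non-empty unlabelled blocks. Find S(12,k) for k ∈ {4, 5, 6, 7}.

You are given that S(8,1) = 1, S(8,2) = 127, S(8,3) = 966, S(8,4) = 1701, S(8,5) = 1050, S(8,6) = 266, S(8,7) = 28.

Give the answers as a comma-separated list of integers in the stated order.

611501, 1379400, 1323652, 627396

r9: T_9,1=1×1+0=1; T_9,2=2×127+1=255; T_9,3=3×966+127=3025; T_9,4=4×1701+966=7770; T_9,5=5×1050+1701=6951; T_9,6=6×266+1050=2646; T_9,7=7×28+266=462
r10: T_10,2=2×255+1=511; T_10,3=3×3025+255=9330; T_10,4=4×7770+3025=34105; T_10,5=5×6951+7770=42525; T_10,6=6×2646+6951=22827; T_10,7=7×462+2646=5880
r11: T_11,3=3×9330+511=28501; T_11,4=4×34105+9330=145750; T_11,5=5×42525+34105=246730; T_11,6=6×22827+42525=179487; T_11,7=7×5880+22827=63987
r12: T_12,4=4×145750+28501=611501; T_12,5=5×246730+145750=1379400; T_12,6=6×179487+246730=1323652; T_12,7=7×63987+179487=627396
Read S(12,4) = 611501, S(12,5) = 1379400, S(12,6) = 1323652, S(12,7) = 627396.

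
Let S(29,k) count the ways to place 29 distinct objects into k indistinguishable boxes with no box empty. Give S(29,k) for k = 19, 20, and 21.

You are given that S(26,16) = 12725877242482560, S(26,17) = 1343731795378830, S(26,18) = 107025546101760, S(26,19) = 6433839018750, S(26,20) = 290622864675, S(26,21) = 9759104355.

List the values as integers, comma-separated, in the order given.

239332331869053150, 17110181160972900, 949910385013590

@27  (27,17):1343731795378830·17+12725877242482560→35569317763922670, (27,18):107025546101760·18+1343731795378830→3270191625210510, (27,19):6433839018750·19+107025546101760→229268487458010, (27,20):290622864675·20+6433839018750→12246296312250, (27,21):9759104355·21+290622864675→495564056130
@28  (28,18):3270191625210510·18+35569317763922670→94432767017711850, (28,19):229268487458010·19+3270191625210510→7626292886912700, (28,20):12246296312250·20+229268487458010→474194413703010, (28,21):495564056130·21+12246296312250→22653141490980
@29  (29,19):7626292886912700·19+94432767017711850→239332331869053150, (29,20):474194413703010·20+7626292886912700→17110181160972900, (29,21):22653141490980·21+474194413703010→949910385013590
Read S(29,19) = 239332331869053150, S(29,20) = 17110181160972900, S(29,21) = 949910385013590.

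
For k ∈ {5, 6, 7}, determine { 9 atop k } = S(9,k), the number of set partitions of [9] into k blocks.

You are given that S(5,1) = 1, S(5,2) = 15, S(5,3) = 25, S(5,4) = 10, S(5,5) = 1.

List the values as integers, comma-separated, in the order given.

[6] T[6,2]:2*15+1=31 · T[6,3]:3*25+15=90 · T[6,4]:4*10+25=65 · T[6,5]:5*1+10=15 · T[6,6]:6*0+1=1
[7] T[7,3]:3*90+31=301 · T[7,4]:4*65+90=350 · T[7,5]:5*15+65=140 · T[7,6]:6*1+15=21 · T[7,7]:7*0+1=1
[8] T[8,4]:4*350+301=1701 · T[8,5]:5*140+350=1050 · T[8,6]:6*21+140=266 · T[8,7]:7*1+21=28
[9] T[9,5]:5*1050+1701=6951 · T[9,6]:6*266+1050=2646 · T[9,7]:7*28+266=462
Read S(9,5) = 6951, S(9,6) = 2646, S(9,7) = 462.

6951, 2646, 462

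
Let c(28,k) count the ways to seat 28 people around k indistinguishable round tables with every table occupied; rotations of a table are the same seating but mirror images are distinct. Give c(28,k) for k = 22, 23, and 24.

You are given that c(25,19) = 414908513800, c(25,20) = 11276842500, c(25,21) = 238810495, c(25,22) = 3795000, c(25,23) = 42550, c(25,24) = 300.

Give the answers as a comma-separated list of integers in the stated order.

i=26: T(26,20)=414908513800+25·11276842500=696829576300 | T(26,21)=11276842500+25·238810495=17247104875 | T(26,22)=238810495+25·3795000=333685495 | T(26,23)=3795000+25·42550=4858750 | T(26,24)=42550+25·300=50050
i=27: T(27,21)=696829576300+26·17247104875=1145254303050 | T(27,22)=17247104875+26·333685495=25922927745 | T(27,23)=333685495+26·4858750=460012995 | T(27,24)=4858750+26·50050=6160050
i=28: T(28,22)=1145254303050+27·25922927745=1845173352165 | T(28,23)=25922927745+27·460012995=38343278610 | T(28,24)=460012995+27·6160050=626334345
Read c(28,22) = 1845173352165, c(28,23) = 38343278610, c(28,24) = 626334345.

1845173352165, 38343278610, 626334345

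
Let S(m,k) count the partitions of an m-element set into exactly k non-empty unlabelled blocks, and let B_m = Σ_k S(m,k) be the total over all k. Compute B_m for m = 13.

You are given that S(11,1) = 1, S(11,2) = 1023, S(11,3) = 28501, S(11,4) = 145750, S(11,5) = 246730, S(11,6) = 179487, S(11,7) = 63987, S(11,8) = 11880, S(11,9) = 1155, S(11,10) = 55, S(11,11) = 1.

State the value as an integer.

27644437

i=12: T(12,1)=0+1·1=1 | T(12,2)=1+2·1023=2047 | T(12,3)=1023+3·28501=86526 | T(12,4)=28501+4·145750=611501 | T(12,5)=145750+5·246730=1379400 | T(12,6)=246730+6·179487=1323652 | T(12,7)=179487+7·63987=627396 | T(12,8)=63987+8·11880=159027 | T(12,9)=11880+9·1155=22275 | T(12,10)=1155+10·55=1705 | T(12,11)=55+11·1=66 | T(12,12)=1+12·0=1
i=13: T(13,1)=0+1·1=1 | T(13,2)=1+2·2047=4095 | T(13,3)=2047+3·86526=261625 | T(13,4)=86526+4·611501=2532530 | T(13,5)=611501+5·1379400=7508501 | T(13,6)=1379400+6·1323652=9321312 | T(13,7)=1323652+7·627396=5715424 | T(13,8)=627396+8·159027=1899612 | T(13,9)=159027+9·22275=359502 | T(13,10)=22275+10·1705=39325 | T(13,11)=1705+11·66=2431 | T(13,12)=66+12·1=78 | T(13,13)=1+13·0=1
B_13 = ΣS(13,k) = 1+4095+261625+2532530+7508501+9321312+5715424+1899612+359502+39325+2431+78+1 = 27644437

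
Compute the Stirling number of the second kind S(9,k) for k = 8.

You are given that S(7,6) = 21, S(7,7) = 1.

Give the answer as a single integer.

r8: T_8,7=7×1+21=28; T_8,8=8×0+1=1
r9: T_9,8=8×1+28=36
Read S(9,8) = 36.

36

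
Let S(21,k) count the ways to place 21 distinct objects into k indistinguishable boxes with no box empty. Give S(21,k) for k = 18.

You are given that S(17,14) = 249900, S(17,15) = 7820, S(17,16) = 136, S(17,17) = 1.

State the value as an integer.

@18  (18,15):7820·15+249900→367200, (18,16):136·16+7820→9996, (18,17):1·17+136→153, (18,18):0·18+1→1
@19  (19,16):9996·16+367200→527136, (19,17):153·17+9996→12597, (19,18):1·18+153→171
@20  (20,17):12597·17+527136→741285, (20,18):171·18+12597→15675
@21  (21,18):15675·18+741285→1023435
Read S(21,18) = 1023435.

1023435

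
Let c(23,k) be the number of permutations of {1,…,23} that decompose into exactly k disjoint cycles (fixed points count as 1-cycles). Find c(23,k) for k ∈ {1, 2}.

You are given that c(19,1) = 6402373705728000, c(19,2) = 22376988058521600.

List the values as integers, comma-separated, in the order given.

1124000727777607680000, 4148476779335454720000

i=20: T(20,1)=0+19·6402373705728000=121645100408832000 | T(20,2)=6402373705728000+19·22376988058521600=431565146817638400
i=21: T(21,1)=0+20·121645100408832000=2432902008176640000 | T(21,2)=121645100408832000+20·431565146817638400=8752948036761600000
i=22: T(22,1)=0+21·2432902008176640000=51090942171709440000 | T(22,2)=2432902008176640000+21·8752948036761600000=186244810780170240000
i=23: T(23,1)=0+22·51090942171709440000=1124000727777607680000 | T(23,2)=51090942171709440000+22·186244810780170240000=4148476779335454720000
Read c(23,1) = 1124000727777607680000, c(23,2) = 4148476779335454720000.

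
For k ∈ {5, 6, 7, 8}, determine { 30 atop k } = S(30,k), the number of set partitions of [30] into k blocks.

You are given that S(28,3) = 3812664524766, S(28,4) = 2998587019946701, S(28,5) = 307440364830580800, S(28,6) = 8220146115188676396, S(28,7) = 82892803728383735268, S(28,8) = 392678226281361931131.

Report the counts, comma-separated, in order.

7713000216608565075, 299310102746948685757, 4168916722553086402080, 26383018684048108297800

i=29: T(29,4)=3812664524766+4·2998587019946701=11998160744311570 | T(29,5)=2998587019946701+5·307440364830580800=1540200411172850701 | T(29,6)=307440364830580800+6·8220146115188676396=49628317055962639176 | T(29,7)=8220146115188676396+7·82892803728383735268=588469772213874823272 | T(29,8)=82892803728383735268+8·392678226281361931131=3224318613979279184316
i=30: T(30,5)=11998160744311570+5·1540200411172850701=7713000216608565075 | T(30,6)=1540200411172850701+6·49628317055962639176=299310102746948685757 | T(30,7)=49628317055962639176+7·588469772213874823272=4168916722553086402080 | T(30,8)=588469772213874823272+8·3224318613979279184316=26383018684048108297800
Read S(30,5) = 7713000216608565075, S(30,6) = 299310102746948685757, S(30,7) = 4168916722553086402080, S(30,8) = 26383018684048108297800.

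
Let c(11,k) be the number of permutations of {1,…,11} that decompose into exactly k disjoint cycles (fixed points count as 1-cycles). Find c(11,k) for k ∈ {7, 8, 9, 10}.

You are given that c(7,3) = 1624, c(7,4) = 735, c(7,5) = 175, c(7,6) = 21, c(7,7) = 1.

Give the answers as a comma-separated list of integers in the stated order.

157773, 18150, 1320, 55

row 8: T[8][4]=7·735+1624=6769  T[8][5]=7·175+735=1960  T[8][6]=7·21+175=322  T[8][7]=7·1+21=28  T[8][8]=7·0+1=1
row 9: T[9][5]=8·1960+6769=22449  T[9][6]=8·322+1960=4536  T[9][7]=8·28+322=546  T[9][8]=8·1+28=36  T[9][9]=8·0+1=1
row 10: T[10][6]=9·4536+22449=63273  T[10][7]=9·546+4536=9450  T[10][8]=9·36+546=870  T[10][9]=9·1+36=45  T[10][10]=9·0+1=1
row 11: T[11][7]=10·9450+63273=157773  T[11][8]=10·870+9450=18150  T[11][9]=10·45+870=1320  T[11][10]=10·1+45=55
Read c(11,7) = 157773, c(11,8) = 18150, c(11,9) = 1320, c(11,10) = 55.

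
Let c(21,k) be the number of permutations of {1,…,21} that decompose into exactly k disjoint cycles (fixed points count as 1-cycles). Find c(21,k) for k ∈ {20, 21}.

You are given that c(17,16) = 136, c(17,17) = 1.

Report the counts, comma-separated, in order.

row 18: T[18][17]=17·1+136=153  T[18][18]=17·0+1=1
row 19: T[19][18]=18·1+153=171  T[19][19]=18·0+1=1
row 20: T[20][19]=19·1+171=190  T[20][20]=19·0+1=1
row 21: T[21][20]=20·1+190=210  T[21][21]=20·0+1=1
Read c(21,20) = 210, c(21,21) = 1.

210, 1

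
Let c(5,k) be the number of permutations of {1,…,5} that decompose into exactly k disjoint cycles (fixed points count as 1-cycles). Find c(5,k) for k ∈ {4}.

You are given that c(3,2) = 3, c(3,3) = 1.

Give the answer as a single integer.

10

row 4: T[4][3]=3·1+3=6  T[4][4]=3·0+1=1
row 5: T[5][4]=4·1+6=10
Read c(5,4) = 10.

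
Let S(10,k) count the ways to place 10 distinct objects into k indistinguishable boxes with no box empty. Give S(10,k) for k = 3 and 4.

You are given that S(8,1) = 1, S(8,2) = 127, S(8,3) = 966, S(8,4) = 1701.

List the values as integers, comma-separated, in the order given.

9330, 34105

[9] T[9,2]:2*127+1=255 · T[9,3]:3*966+127=3025 · T[9,4]:4*1701+966=7770
[10] T[10,3]:3*3025+255=9330 · T[10,4]:4*7770+3025=34105
Read S(10,3) = 9330, S(10,4) = 34105.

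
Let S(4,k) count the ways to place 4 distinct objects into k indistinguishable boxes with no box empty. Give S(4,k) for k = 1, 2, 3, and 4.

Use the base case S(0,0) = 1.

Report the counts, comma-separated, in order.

1, 7, 6, 1

i=1: T(1,1)=1+1·0=1
i=2: T(2,1)=0+1·1=1 | T(2,2)=1+2·0=1
i=3: T(3,1)=0+1·1=1 | T(3,2)=1+2·1=3 | T(3,3)=1+3·0=1
i=4: T(4,1)=0+1·1=1 | T(4,2)=1+2·3=7 | T(4,3)=3+3·1=6 | T(4,4)=1+4·0=1
Read S(4,1) = 1, S(4,2) = 7, S(4,3) = 6, S(4,4) = 1.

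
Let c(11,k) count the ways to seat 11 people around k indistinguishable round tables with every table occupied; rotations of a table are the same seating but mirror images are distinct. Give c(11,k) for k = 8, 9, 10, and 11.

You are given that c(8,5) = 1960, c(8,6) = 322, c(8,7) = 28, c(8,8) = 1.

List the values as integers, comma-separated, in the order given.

18150, 1320, 55, 1

@9  (9,6):322·8+1960→4536, (9,7):28·8+322→546, (9,8):1·8+28→36, (9,9):0·8+1→1
@10  (10,7):546·9+4536→9450, (10,8):36·9+546→870, (10,9):1·9+36→45, (10,10):0·9+1→1
@11  (11,8):870·10+9450→18150, (11,9):45·10+870→1320, (11,10):1·10+45→55, (11,11):0·10+1→1
Read c(11,8) = 18150, c(11,9) = 1320, c(11,10) = 55, c(11,11) = 1.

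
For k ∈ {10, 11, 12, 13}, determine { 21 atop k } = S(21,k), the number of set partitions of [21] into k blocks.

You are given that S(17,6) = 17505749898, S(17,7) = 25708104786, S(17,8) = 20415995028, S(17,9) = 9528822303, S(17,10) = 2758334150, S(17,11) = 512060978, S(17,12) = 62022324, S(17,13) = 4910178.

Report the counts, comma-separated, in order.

[18] T[18,7]:7*25708104786+17505749898=197462483400 · T[18,8]:8*20415995028+25708104786=189036065010 · T[18,9]:9*9528822303+20415995028=106175395755 · T[18,10]:10*2758334150+9528822303=37112163803 · T[18,11]:11*512060978+2758334150=8391004908 · T[18,12]:12*62022324+512060978=1256328866 · T[18,13]:13*4910178+62022324=125854638
[19] T[19,8]:8*189036065010+197462483400=1709751003480 · T[19,9]:9*106175395755+189036065010=1144614626805 · T[19,10]:10*37112163803+106175395755=477297033785 · T[19,11]:11*8391004908+37112163803=129413217791 · T[19,12]:12*1256328866+8391004908=23466951300 · T[19,13]:13*125854638+1256328866=2892439160
[20] T[20,9]:9*1144614626805+1709751003480=12011282644725 · T[20,10]:10*477297033785+1144614626805=5917584964655 · T[20,11]:11*129413217791+477297033785=1900842429486 · T[20,12]:12*23466951300+129413217791=411016633391 · T[20,13]:13*2892439160+23466951300=61068660380
[21] T[21,10]:10*5917584964655+12011282644725=71187132291275 · T[21,11]:11*1900842429486+5917584964655=26826851689001 · T[21,12]:12*411016633391+1900842429486=6833042030178 · T[21,13]:13*61068660380+411016633391=1204909218331
Read S(21,10) = 71187132291275, S(21,11) = 26826851689001, S(21,12) = 6833042030178, S(21,13) = 1204909218331.

71187132291275, 26826851689001, 6833042030178, 1204909218331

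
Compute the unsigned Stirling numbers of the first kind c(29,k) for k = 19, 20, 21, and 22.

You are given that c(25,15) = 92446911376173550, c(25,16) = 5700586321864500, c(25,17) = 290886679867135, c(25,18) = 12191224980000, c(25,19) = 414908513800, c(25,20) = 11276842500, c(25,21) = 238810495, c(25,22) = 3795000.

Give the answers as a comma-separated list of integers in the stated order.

3031400077459516035, 124243455209483610, 4285624815406935, 123268226851770

[26] T[26,16]:25*5700586321864500+92446911376173550=234961569422786050 · T[26,17]:25*290886679867135+5700586321864500=12972753318542875 · T[26,18]:25*12191224980000+290886679867135=595667304367135 · T[26,19]:25*414908513800+12191224980000=22563937825000 · T[26,20]:25*11276842500+414908513800=696829576300 · T[26,21]:25*238810495+11276842500=17247104875 · T[26,22]:25*3795000+238810495=333685495
[27] T[27,17]:26*12972753318542875+234961569422786050=572253155704900800 · T[27,18]:26*595667304367135+12972753318542875=28460103232088385 · T[27,19]:26*22563937825000+595667304367135=1182329687817135 · T[27,20]:26*696829576300+22563937825000=40681506808800 · T[27,21]:26*17247104875+696829576300=1145254303050 · T[27,22]:26*333685495+17247104875=25922927745
[28] T[28,18]:27*28460103232088385+572253155704900800=1340675942971287195 · T[28,19]:27*1182329687817135+28460103232088385=60383004803151030 · T[28,20]:27*40681506808800+1182329687817135=2280730371654735 · T[28,21]:27*1145254303050+40681506808800=71603372991150 · T[28,22]:27*25922927745+1145254303050=1845173352165
[29] T[29,19]:28*60383004803151030+1340675942971287195=3031400077459516035 · T[29,20]:28*2280730371654735+60383004803151030=124243455209483610 · T[29,21]:28*71603372991150+2280730371654735=4285624815406935 · T[29,22]:28*1845173352165+71603372991150=123268226851770
Read c(29,19) = 3031400077459516035, c(29,20) = 124243455209483610, c(29,21) = 4285624815406935, c(29,22) = 123268226851770.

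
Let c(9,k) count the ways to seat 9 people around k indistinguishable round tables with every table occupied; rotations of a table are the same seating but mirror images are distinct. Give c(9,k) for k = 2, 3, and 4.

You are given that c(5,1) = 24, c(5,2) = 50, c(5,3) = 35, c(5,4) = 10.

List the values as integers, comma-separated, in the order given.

109584, 118124, 67284

r6: T_6,1=5×24+0=120; T_6,2=5×50+24=274; T_6,3=5×35+50=225; T_6,4=5×10+35=85
r7: T_7,1=6×120+0=720; T_7,2=6×274+120=1764; T_7,3=6×225+274=1624; T_7,4=6×85+225=735
r8: T_8,1=7×720+0=5040; T_8,2=7×1764+720=13068; T_8,3=7×1624+1764=13132; T_8,4=7×735+1624=6769
r9: T_9,2=8×13068+5040=109584; T_9,3=8×13132+13068=118124; T_9,4=8×6769+13132=67284
Read c(9,2) = 109584, c(9,3) = 118124, c(9,4) = 67284.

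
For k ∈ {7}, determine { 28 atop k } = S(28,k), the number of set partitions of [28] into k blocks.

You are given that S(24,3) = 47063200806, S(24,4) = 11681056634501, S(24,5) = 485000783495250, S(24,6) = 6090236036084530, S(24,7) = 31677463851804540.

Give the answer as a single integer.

82892803728383735268

row 25: T[25][4]=4·11681056634501+47063200806=46771289738810  T[25][5]=5·485000783495250+11681056634501=2436684974110751  T[25][6]=6·6090236036084530+485000783495250=37026417000002430  T[25][7]=7·31677463851804540+6090236036084530=227832482998716310
row 26: T[26][5]=5·2436684974110751+46771289738810=12230196160292565  T[26][6]=6·37026417000002430+2436684974110751=224595186974125331  T[26][7]=7·227832482998716310+37026417000002430=1631853797991016600
row 27: T[27][6]=6·224595186974125331+12230196160292565=1359801318005044551  T[27][7]=7·1631853797991016600+224595186974125331=11647571772911241531
row 28: T[28][7]=7·11647571772911241531+1359801318005044551=82892803728383735268
Read S(28,7) = 82892803728383735268.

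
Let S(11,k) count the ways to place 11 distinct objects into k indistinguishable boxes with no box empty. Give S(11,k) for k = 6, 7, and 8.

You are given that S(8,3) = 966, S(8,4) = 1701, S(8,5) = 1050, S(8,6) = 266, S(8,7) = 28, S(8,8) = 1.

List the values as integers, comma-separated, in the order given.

179487, 63987, 11880

row 9: T[9][4]=4·1701+966=7770  T[9][5]=5·1050+1701=6951  T[9][6]=6·266+1050=2646  T[9][7]=7·28+266=462  T[9][8]=8·1+28=36
row 10: T[10][5]=5·6951+7770=42525  T[10][6]=6·2646+6951=22827  T[10][7]=7·462+2646=5880  T[10][8]=8·36+462=750
row 11: T[11][6]=6·22827+42525=179487  T[11][7]=7·5880+22827=63987  T[11][8]=8·750+5880=11880
Read S(11,6) = 179487, S(11,7) = 63987, S(11,8) = 11880.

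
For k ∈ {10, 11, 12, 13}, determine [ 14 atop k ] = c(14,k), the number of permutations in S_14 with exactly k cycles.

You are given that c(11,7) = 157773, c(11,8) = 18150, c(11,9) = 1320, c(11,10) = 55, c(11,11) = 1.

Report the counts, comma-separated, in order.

1474473, 91091, 3731, 91

r12: T_12,8=11×18150+157773=357423; T_12,9=11×1320+18150=32670; T_12,10=11×55+1320=1925; T_12,11=11×1+55=66; T_12,12=11×0+1=1
r13: T_13,9=12×32670+357423=749463; T_13,10=12×1925+32670=55770; T_13,11=12×66+1925=2717; T_13,12=12×1+66=78; T_13,13=12×0+1=1
r14: T_14,10=13×55770+749463=1474473; T_14,11=13×2717+55770=91091; T_14,12=13×78+2717=3731; T_14,13=13×1+78=91
Read c(14,10) = 1474473, c(14,11) = 91091, c(14,12) = 3731, c(14,13) = 91.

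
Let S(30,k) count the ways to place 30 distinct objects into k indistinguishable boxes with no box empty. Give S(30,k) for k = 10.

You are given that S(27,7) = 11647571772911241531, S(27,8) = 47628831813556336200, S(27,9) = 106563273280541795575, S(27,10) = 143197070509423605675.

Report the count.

[28] T[28,8]:8*47628831813556336200+11647571772911241531=392678226281361931131 · T[28,9]:9*106563273280541795575+47628831813556336200=1006698291338432496375 · T[28,10]:10*143197070509423605675+106563273280541795575=1538533978374777852325
[29] T[29,9]:9*1006698291338432496375+392678226281361931131=9452962848327254398506 · T[29,10]:10*1538533978374777852325+1006698291338432496375=16392038075086211019625
[30] T[30,10]:10*16392038075086211019625+9452962848327254398506=173373343599189364594756
Read S(30,10) = 173373343599189364594756.

173373343599189364594756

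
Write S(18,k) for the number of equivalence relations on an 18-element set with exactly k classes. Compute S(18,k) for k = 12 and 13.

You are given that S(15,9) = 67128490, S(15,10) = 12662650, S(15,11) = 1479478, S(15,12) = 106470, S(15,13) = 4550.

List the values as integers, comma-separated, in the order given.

1256328866, 125854638

row 16: T[16][10]=10·12662650+67128490=193754990  T[16][11]=11·1479478+12662650=28936908  T[16][12]=12·106470+1479478=2757118  T[16][13]=13·4550+106470=165620
row 17: T[17][11]=11·28936908+193754990=512060978  T[17][12]=12·2757118+28936908=62022324  T[17][13]=13·165620+2757118=4910178
row 18: T[18][12]=12·62022324+512060978=1256328866  T[18][13]=13·4910178+62022324=125854638
Read S(18,12) = 1256328866, S(18,13) = 125854638.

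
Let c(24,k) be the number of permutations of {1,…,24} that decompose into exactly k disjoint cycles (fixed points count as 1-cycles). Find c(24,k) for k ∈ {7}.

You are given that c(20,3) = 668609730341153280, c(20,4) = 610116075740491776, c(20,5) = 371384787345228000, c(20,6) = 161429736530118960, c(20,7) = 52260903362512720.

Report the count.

@21  (21,4):610116075740491776·20+668609730341153280→12870931245150988800, (21,5):371384787345228000·20+610116075740491776→8037811822645051776, (21,6):161429736530118960·20+371384787345228000→3599979517947607200, (21,7):52260903362512720·20+161429736530118960→1206647803780373360
@22  (22,5):8037811822645051776·21+12870931245150988800→181664979520697076096, (22,6):3599979517947607200·21+8037811822645051776→83637381699544802976, (22,7):1206647803780373360·21+3599979517947607200→28939583397335447760
@23  (23,6):83637381699544802976·22+181664979520697076096→2021687376910682741568, (23,7):28939583397335447760·22+83637381699544802976→720308216440924653696
@24  (24,7):720308216440924653696·23+2021687376910682741568→18588776355051949776576
Read c(24,7) = 18588776355051949776576.

18588776355051949776576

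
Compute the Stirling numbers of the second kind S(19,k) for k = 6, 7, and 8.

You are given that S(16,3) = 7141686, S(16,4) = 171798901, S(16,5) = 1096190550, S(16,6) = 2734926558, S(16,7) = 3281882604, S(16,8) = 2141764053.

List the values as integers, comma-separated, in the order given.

693081601779, 1492924634839, 1709751003480

i=17: T(17,4)=7141686+4·171798901=694337290 | T(17,5)=171798901+5·1096190550=5652751651 | T(17,6)=1096190550+6·2734926558=17505749898 | T(17,7)=2734926558+7·3281882604=25708104786 | T(17,8)=3281882604+8·2141764053=20415995028
i=18: T(18,5)=694337290+5·5652751651=28958095545 | T(18,6)=5652751651+6·17505749898=110687251039 | T(18,7)=17505749898+7·25708104786=197462483400 | T(18,8)=25708104786+8·20415995028=189036065010
i=19: T(19,6)=28958095545+6·110687251039=693081601779 | T(19,7)=110687251039+7·197462483400=1492924634839 | T(19,8)=197462483400+8·189036065010=1709751003480
Read S(19,6) = 693081601779, S(19,7) = 1492924634839, S(19,8) = 1709751003480.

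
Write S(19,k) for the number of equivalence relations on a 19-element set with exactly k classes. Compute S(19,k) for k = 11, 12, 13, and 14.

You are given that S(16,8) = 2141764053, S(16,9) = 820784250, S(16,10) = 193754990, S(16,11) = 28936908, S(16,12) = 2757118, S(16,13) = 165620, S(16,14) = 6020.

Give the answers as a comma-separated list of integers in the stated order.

129413217791, 23466951300, 2892439160, 243577530

i=17: T(17,9)=2141764053+9·820784250=9528822303 | T(17,10)=820784250+10·193754990=2758334150 | T(17,11)=193754990+11·28936908=512060978 | T(17,12)=28936908+12·2757118=62022324 | T(17,13)=2757118+13·165620=4910178 | T(17,14)=165620+14·6020=249900
i=18: T(18,10)=9528822303+10·2758334150=37112163803 | T(18,11)=2758334150+11·512060978=8391004908 | T(18,12)=512060978+12·62022324=1256328866 | T(18,13)=62022324+13·4910178=125854638 | T(18,14)=4910178+14·249900=8408778
i=19: T(19,11)=37112163803+11·8391004908=129413217791 | T(19,12)=8391004908+12·1256328866=23466951300 | T(19,13)=1256328866+13·125854638=2892439160 | T(19,14)=125854638+14·8408778=243577530
Read S(19,11) = 129413217791, S(19,12) = 23466951300, S(19,13) = 2892439160, S(19,14) = 243577530.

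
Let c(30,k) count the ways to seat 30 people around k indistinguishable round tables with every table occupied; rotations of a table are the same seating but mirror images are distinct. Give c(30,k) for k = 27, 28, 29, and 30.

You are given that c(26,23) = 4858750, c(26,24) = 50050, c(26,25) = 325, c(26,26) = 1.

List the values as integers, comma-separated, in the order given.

r27: T_27,24=26×50050+4858750=6160050; T_27,25=26×325+50050=58500; T_27,26=26×1+325=351; T_27,27=26×0+1=1
r28: T_28,25=27×58500+6160050=7739550; T_28,26=27×351+58500=67977; T_28,27=27×1+351=378; T_28,28=27×0+1=1
r29: T_29,26=28×67977+7739550=9642906; T_29,27=28×378+67977=78561; T_29,28=28×1+378=406; T_29,29=28×0+1=1
r30: T_30,27=29×78561+9642906=11921175; T_30,28=29×406+78561=90335; T_30,29=29×1+406=435; T_30,30=29×0+1=1
Read c(30,27) = 11921175, c(30,28) = 90335, c(30,29) = 435, c(30,30) = 1.

11921175, 90335, 435, 1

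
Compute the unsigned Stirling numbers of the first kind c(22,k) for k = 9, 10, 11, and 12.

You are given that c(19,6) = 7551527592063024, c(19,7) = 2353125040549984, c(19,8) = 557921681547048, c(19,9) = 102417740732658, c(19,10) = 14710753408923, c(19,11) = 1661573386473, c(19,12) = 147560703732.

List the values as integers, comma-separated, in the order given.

i=20: T(20,7)=7551527592063024+19·2353125040549984=52260903362512720 | T(20,8)=2353125040549984+19·557921681547048=12953636989943896 | T(20,9)=557921681547048+19·102417740732658=2503858755467550 | T(20,10)=102417740732658+19·14710753408923=381922055502195 | T(20,11)=14710753408923+19·1661573386473=46280647751910 | T(20,12)=1661573386473+19·147560703732=4465226757381
i=21: T(21,8)=52260903362512720+20·12953636989943896=311333643161390640 | T(21,9)=12953636989943896+20·2503858755467550=63030812099294896 | T(21,10)=2503858755467550+20·381922055502195=10142299865511450 | T(21,11)=381922055502195+20·46280647751910=1307535010540395 | T(21,12)=46280647751910+20·4465226757381=135585182899530
i=22: T(22,9)=311333643161390640+21·63030812099294896=1634980697246583456 | T(22,10)=63030812099294896+21·10142299865511450=276019109275035346 | T(22,11)=10142299865511450+21·1307535010540395=37600535086859745 | T(22,12)=1307535010540395+21·135585182899530=4154823851430525
Read c(22,9) = 1634980697246583456, c(22,10) = 276019109275035346, c(22,11) = 37600535086859745, c(22,12) = 4154823851430525.

1634980697246583456, 276019109275035346, 37600535086859745, 4154823851430525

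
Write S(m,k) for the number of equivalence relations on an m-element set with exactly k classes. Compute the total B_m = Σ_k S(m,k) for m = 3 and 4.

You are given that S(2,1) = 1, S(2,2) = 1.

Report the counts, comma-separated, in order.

i=3: T(3,1)=0+1·1=1 | T(3,2)=1+2·1=3 | T(3,3)=1+3·0=1
i=4: T(4,1)=0+1·1=1 | T(4,2)=1+2·3=7 | T(4,3)=3+3·1=6 | T(4,4)=1+4·0=1
B_3 = ΣS(3,k) = 1+3+1 = 5
B_4 = ΣS(4,k) = 1+7+6+1 = 15

5, 15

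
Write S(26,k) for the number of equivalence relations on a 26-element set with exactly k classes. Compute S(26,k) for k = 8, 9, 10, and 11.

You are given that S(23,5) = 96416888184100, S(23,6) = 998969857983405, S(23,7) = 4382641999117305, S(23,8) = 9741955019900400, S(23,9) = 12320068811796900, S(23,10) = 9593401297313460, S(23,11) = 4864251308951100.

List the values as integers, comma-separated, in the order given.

row 24: T[24][6]=6·998969857983405+96416888184100=6090236036084530  T[24][7]=7·4382641999117305+998969857983405=31677463851804540  T[24][8]=8·9741955019900400+4382641999117305=82318282158320505  T[24][9]=9·12320068811796900+9741955019900400=120622574326072500  T[24][10]=10·9593401297313460+12320068811796900=108254081784931500  T[24][11]=11·4864251308951100+9593401297313460=63100165695775560
row 25: T[25][7]=7·31677463851804540+6090236036084530=227832482998716310  T[25][8]=8·82318282158320505+31677463851804540=690223721118368580  T[25][9]=9·120622574326072500+82318282158320505=1167921451092973005  T[25][10]=10·108254081784931500+120622574326072500=1203163392175387500  T[25][11]=11·63100165695775560+108254081784931500=802355904438462660
row 26: T[26][8]=8·690223721118368580+227832482998716310=5749622251945664950  T[26][9]=9·1167921451092973005+690223721118368580=11201516780955125625  T[26][10]=10·1203163392175387500+1167921451092973005=13199555372846848005  T[26][11]=11·802355904438462660+1203163392175387500=10029078340998476760
Read S(26,8) = 5749622251945664950, S(26,9) = 11201516780955125625, S(26,10) = 13199555372846848005, S(26,11) = 10029078340998476760.

5749622251945664950, 11201516780955125625, 13199555372846848005, 10029078340998476760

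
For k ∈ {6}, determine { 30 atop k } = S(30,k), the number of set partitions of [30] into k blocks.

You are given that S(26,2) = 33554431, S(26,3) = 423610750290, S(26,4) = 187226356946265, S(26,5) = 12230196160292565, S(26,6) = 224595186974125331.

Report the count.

row 27: T[27][3]=3·423610750290+33554431=1270865805301  T[27][4]=4·187226356946265+423610750290=749329038535350  T[27][5]=5·12230196160292565+187226356946265=61338207158409090  T[27][6]=6·224595186974125331+12230196160292565=1359801318005044551
row 28: T[28][4]=4·749329038535350+1270865805301=2998587019946701  T[28][5]=5·61338207158409090+749329038535350=307440364830580800  T[28][6]=6·1359801318005044551+61338207158409090=8220146115188676396
row 29: T[29][5]=5·307440364830580800+2998587019946701=1540200411172850701  T[29][6]=6·8220146115188676396+307440364830580800=49628317055962639176
row 30: T[30][6]=6·49628317055962639176+1540200411172850701=299310102746948685757
Read S(30,6) = 299310102746948685757.

299310102746948685757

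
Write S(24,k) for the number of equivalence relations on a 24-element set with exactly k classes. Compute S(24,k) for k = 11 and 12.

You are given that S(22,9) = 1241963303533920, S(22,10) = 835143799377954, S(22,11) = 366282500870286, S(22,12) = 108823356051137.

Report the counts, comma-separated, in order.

63100165695775560, 24930204590758260

i=23: T(23,10)=1241963303533920+10·835143799377954=9593401297313460 | T(23,11)=835143799377954+11·366282500870286=4864251308951100 | T(23,12)=366282500870286+12·108823356051137=1672162773483930
i=24: T(24,11)=9593401297313460+11·4864251308951100=63100165695775560 | T(24,12)=4864251308951100+12·1672162773483930=24930204590758260
Read S(24,11) = 63100165695775560, S(24,12) = 24930204590758260.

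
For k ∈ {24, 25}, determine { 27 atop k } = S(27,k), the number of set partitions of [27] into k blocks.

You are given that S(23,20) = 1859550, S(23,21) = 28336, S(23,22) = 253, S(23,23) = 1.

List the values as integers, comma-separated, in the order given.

5265000, 55575

row 24: T[24][21]=21·28336+1859550=2454606  T[24][22]=22·253+28336=33902  T[24][23]=23·1+253=276  T[24][24]=24·0+1=1
row 25: T[25][22]=22·33902+2454606=3200450  T[25][23]=23·276+33902=40250  T[25][24]=24·1+276=300  T[25][25]=25·0+1=1
row 26: T[26][23]=23·40250+3200450=4126200  T[26][24]=24·300+40250=47450  T[26][25]=25·1+300=325
row 27: T[27][24]=24·47450+4126200=5265000  T[27][25]=25·325+47450=55575
Read S(27,24) = 5265000, S(27,25) = 55575.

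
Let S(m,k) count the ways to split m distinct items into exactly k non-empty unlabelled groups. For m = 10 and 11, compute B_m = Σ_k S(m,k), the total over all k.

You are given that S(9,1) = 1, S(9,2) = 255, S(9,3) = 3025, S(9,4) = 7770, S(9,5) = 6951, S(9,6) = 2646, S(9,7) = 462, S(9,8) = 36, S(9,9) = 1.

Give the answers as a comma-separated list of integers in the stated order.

@10  (10,1):1·1+0→1, (10,2):255·2+1→511, (10,3):3025·3+255→9330, (10,4):7770·4+3025→34105, (10,5):6951·5+7770→42525, (10,6):2646·6+6951→22827, (10,7):462·7+2646→5880, (10,8):36·8+462→750, (10,9):1·9+36→45, (10,10):0·10+1→1
@11  (11,1):1·1+0→1, (11,2):511·2+1→1023, (11,3):9330·3+511→28501, (11,4):34105·4+9330→145750, (11,5):42525·5+34105→246730, (11,6):22827·6+42525→179487, (11,7):5880·7+22827→63987, (11,8):750·8+5880→11880, (11,9):45·9+750→1155, (11,10):1·10+45→55, (11,11):0·11+1→1
B_10 = ΣS(10,k) = 1+511+9330+34105+42525+22827+5880+750+45+1 = 115975
B_11 = ΣS(11,k) = 1+1023+28501+145750+246730+179487+63987+11880+1155+55+1 = 678570

115975, 678570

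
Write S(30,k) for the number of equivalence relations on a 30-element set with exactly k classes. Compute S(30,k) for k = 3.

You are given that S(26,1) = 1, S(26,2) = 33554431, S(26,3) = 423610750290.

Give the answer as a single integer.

r27: T_27,1=1×1+0=1; T_27,2=2×33554431+1=67108863; T_27,3=3×423610750290+33554431=1270865805301
r28: T_28,1=1×1+0=1; T_28,2=2×67108863+1=134217727; T_28,3=3×1270865805301+67108863=3812664524766
r29: T_29,2=2×134217727+1=268435455; T_29,3=3×3812664524766+134217727=11438127792025
r30: T_30,3=3×11438127792025+268435455=34314651811530
Read S(30,3) = 34314651811530.

34314651811530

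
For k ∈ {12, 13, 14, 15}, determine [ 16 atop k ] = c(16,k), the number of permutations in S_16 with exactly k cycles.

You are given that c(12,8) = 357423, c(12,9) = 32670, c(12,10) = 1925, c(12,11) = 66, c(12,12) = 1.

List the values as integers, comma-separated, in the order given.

4899622, 218400, 6580, 120

@13  (13,9):32670·12+357423→749463, (13,10):1925·12+32670→55770, (13,11):66·12+1925→2717, (13,12):1·12+66→78, (13,13):0·12+1→1
@14  (14,10):55770·13+749463→1474473, (14,11):2717·13+55770→91091, (14,12):78·13+2717→3731, (14,13):1·13+78→91, (14,14):0·13+1→1
@15  (15,11):91091·14+1474473→2749747, (15,12):3731·14+91091→143325, (15,13):91·14+3731→5005, (15,14):1·14+91→105, (15,15):0·14+1→1
@16  (16,12):143325·15+2749747→4899622, (16,13):5005·15+143325→218400, (16,14):105·15+5005→6580, (16,15):1·15+105→120
Read c(16,12) = 4899622, c(16,13) = 218400, c(16,14) = 6580, c(16,15) = 120.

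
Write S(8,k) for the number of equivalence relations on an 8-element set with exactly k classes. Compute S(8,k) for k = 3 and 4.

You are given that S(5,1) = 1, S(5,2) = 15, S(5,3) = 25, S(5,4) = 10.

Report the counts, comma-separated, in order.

r6: T_6,1=1×1+0=1; T_6,2=2×15+1=31; T_6,3=3×25+15=90; T_6,4=4×10+25=65
r7: T_7,2=2×31+1=63; T_7,3=3×90+31=301; T_7,4=4×65+90=350
r8: T_8,3=3×301+63=966; T_8,4=4×350+301=1701
Read S(8,3) = 966, S(8,4) = 1701.

966, 1701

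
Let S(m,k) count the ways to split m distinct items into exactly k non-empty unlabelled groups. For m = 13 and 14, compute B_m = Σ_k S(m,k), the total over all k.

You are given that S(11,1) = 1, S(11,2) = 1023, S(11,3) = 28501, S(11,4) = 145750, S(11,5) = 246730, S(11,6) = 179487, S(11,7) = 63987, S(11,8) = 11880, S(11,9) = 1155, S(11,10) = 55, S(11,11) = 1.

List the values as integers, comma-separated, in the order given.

27644437, 190899322

i=12: T(12,1)=0+1·1=1 | T(12,2)=1+2·1023=2047 | T(12,3)=1023+3·28501=86526 | T(12,4)=28501+4·145750=611501 | T(12,5)=145750+5·246730=1379400 | T(12,6)=246730+6·179487=1323652 | T(12,7)=179487+7·63987=627396 | T(12,8)=63987+8·11880=159027 | T(12,9)=11880+9·1155=22275 | T(12,10)=1155+10·55=1705 | T(12,11)=55+11·1=66 | T(12,12)=1+12·0=1
i=13: T(13,1)=0+1·1=1 | T(13,2)=1+2·2047=4095 | T(13,3)=2047+3·86526=261625 | T(13,4)=86526+4·611501=2532530 | T(13,5)=611501+5·1379400=7508501 | T(13,6)=1379400+6·1323652=9321312 | T(13,7)=1323652+7·627396=5715424 | T(13,8)=627396+8·159027=1899612 | T(13,9)=159027+9·22275=359502 | T(13,10)=22275+10·1705=39325 | T(13,11)=1705+11·66=2431 | T(13,12)=66+12·1=78 | T(13,13)=1+13·0=1
i=14: T(14,1)=0+1·1=1 | T(14,2)=1+2·4095=8191 | T(14,3)=4095+3·261625=788970 | T(14,4)=261625+4·2532530=10391745 | T(14,5)=2532530+5·7508501=40075035 | T(14,6)=7508501+6·9321312=63436373 | T(14,7)=9321312+7·5715424=49329280 | T(14,8)=5715424+8·1899612=20912320 | T(14,9)=1899612+9·359502=5135130 | T(14,10)=359502+10·39325=752752 | T(14,11)=39325+11·2431=66066 | T(14,12)=2431+12·78=3367 | T(14,13)=78+13·1=91 | T(14,14)=1+14·0=1
B_13 = ΣS(13,k) = 1+4095+261625+2532530+7508501+9321312+5715424+1899612+359502+39325+2431+78+1 = 27644437
B_14 = ΣS(14,k) = 1+8191+788970+10391745+40075035+63436373+49329280+20912320+5135130+752752+66066+3367+91+1 = 190899322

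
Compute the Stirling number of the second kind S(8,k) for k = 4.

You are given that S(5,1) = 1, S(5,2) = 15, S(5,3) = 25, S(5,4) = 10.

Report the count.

1701

i=6: T(6,2)=1+2·15=31 | T(6,3)=15+3·25=90 | T(6,4)=25+4·10=65
i=7: T(7,3)=31+3·90=301 | T(7,4)=90+4·65=350
i=8: T(8,4)=301+4·350=1701
Read S(8,4) = 1701.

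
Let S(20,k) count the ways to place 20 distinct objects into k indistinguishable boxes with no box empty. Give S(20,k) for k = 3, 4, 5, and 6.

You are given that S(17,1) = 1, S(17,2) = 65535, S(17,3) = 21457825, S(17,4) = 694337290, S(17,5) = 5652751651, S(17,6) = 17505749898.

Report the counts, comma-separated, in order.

580606446, 45232115901, 749206090500, 4306078895384

r18: T_18,1=1×1+0=1; T_18,2=2×65535+1=131071; T_18,3=3×21457825+65535=64439010; T_18,4=4×694337290+21457825=2798806985; T_18,5=5×5652751651+694337290=28958095545; T_18,6=6×17505749898+5652751651=110687251039
r19: T_19,2=2×131071+1=262143; T_19,3=3×64439010+131071=193448101; T_19,4=4×2798806985+64439010=11259666950; T_19,5=5×28958095545+2798806985=147589284710; T_19,6=6×110687251039+28958095545=693081601779
r20: T_20,3=3×193448101+262143=580606446; T_20,4=4×11259666950+193448101=45232115901; T_20,5=5×147589284710+11259666950=749206090500; T_20,6=6×693081601779+147589284710=4306078895384
Read S(20,3) = 580606446, S(20,4) = 45232115901, S(20,5) = 749206090500, S(20,6) = 4306078895384.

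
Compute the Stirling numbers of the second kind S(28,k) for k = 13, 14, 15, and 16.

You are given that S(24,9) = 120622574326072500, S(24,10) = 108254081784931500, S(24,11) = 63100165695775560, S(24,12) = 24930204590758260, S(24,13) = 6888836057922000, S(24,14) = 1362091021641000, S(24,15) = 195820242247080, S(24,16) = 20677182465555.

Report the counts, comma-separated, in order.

451512851236272407400, 148782988064375309400, 36060660300744309600, 6539643128396047620

row 25: T[25][10]=10·108254081784931500+120622574326072500=1203163392175387500  T[25][11]=11·63100165695775560+108254081784931500=802355904438462660  T[25][12]=12·24930204590758260+63100165695775560=362262620784874680  T[25][13]=13·6888836057922000+24930204590758260=114485073343744260  T[25][14]=14·1362091021641000+6888836057922000=25958110360896000  T[25][15]=15·195820242247080+1362091021641000=4299394655347200  T[25][16]=16·20677182465555+195820242247080=526655161695960
row 26: T[26][11]=11·802355904438462660+1203163392175387500=10029078340998476760  T[26][12]=12·362262620784874680+802355904438462660=5149507353856958820  T[26][13]=13·114485073343744260+362262620784874680=1850568574253550060  T[26][14]=14·25958110360896000+114485073343744260=477898618396288260  T[26][15]=15·4299394655347200+25958110360896000=90449030191104000  T[26][16]=16·526655161695960+4299394655347200=12725877242482560
row 27: T[27][12]=12·5149507353856958820+10029078340998476760=71823166587281982600  T[27][13]=13·1850568574253550060+5149507353856958820=29206898819153109600  T[27][14]=14·477898618396288260+1850568574253550060=8541149231801585700  T[27][15]=15·90449030191104000+477898618396288260=1834634071262848260  T[27][16]=16·12725877242482560+90449030191104000=294063066070824960
row 28: T[28][13]=13·29206898819153109600+71823166587281982600=451512851236272407400  T[28][14]=14·8541149231801585700+29206898819153109600=148782988064375309400  T[28][15]=15·1834634071262848260+8541149231801585700=36060660300744309600  T[28][16]=16·294063066070824960+1834634071262848260=6539643128396047620
Read S(28,13) = 451512851236272407400, S(28,14) = 148782988064375309400, S(28,15) = 36060660300744309600, S(28,16) = 6539643128396047620.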